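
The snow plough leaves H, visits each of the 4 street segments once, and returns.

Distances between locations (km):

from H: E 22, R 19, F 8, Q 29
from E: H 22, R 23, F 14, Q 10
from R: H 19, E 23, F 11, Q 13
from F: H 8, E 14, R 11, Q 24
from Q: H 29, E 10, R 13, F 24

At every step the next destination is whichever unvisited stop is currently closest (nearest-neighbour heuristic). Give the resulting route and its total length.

From H: distances to unvisited — F=8, R=19, E=22, Q=29. Nearest is F (8).
From F: distances to unvisited — R=11, E=14, Q=24. Nearest is R (11).
From R: distances to unvisited — Q=13, E=23. Nearest is Q (13).
From Q: distances to unvisited — E=10. Nearest is E (10).
Return E→H: 22.
Total = 8 + 11 + 13 + 10 + 22 = 64.

64 km along H → F → R → Q → E → H.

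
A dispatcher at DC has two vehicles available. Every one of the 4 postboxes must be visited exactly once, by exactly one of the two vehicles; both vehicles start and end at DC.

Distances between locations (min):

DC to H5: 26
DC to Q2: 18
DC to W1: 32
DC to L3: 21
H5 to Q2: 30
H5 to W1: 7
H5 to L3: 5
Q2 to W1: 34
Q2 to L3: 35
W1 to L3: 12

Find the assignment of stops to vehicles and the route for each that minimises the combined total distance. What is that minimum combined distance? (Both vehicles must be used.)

There are 2^3 − 1 = 7 ways to divide the 4 stops into two non-empty groups. For each, the best each vehicle can do is its own shortest tour through its group:
  {H5} + {Q2, W1, L3}: 52 + 85 = 137
  {Q2} + {H5, W1, L3}: 36 + 65 = 101
  {H5, Q2} + {W1, L3}: 74 + 65 = 139
  {W1} + {H5, Q2, L3}: 64 + 74 = 138
  {H5, W1} + {Q2, L3}: 65 + 74 = 139
  {Q2, W1} + {H5, L3}: 84 + 52 = 136
  … (7 splits in total)
Best: vehicle 1 DC → Q2 → DC = 36; vehicle 2 DC → W1 → H5 → L3 → DC = 65; combined 101.

101 min — the smallest possible combined total.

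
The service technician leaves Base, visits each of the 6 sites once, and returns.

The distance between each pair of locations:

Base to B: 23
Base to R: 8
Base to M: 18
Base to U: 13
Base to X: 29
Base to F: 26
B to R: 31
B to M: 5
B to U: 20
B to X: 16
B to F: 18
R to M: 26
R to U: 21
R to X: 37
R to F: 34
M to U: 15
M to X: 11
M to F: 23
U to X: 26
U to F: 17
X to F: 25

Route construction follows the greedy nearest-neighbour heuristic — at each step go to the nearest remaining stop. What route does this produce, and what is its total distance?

Base → [R:8 / U:13 / M:18 / B:23 / F:26 / X:29] → R (8)
R → [U:21 / M:26 / B:31 / F:34 / X:37] → U (21)
U → [M:15 / F:17 / B:20 / X:26] → M (15)
M → [B:5 / X:11 / F:23] → B (5)
B → [X:16 / F:18] → X (16)
X → [F:25] → F (25)
Return F→Base: 26.
Total = 8 + 21 + 15 + 5 + 16 + 25 + 26 = 116.

116 along Base → R → U → M → B → X → F → Base.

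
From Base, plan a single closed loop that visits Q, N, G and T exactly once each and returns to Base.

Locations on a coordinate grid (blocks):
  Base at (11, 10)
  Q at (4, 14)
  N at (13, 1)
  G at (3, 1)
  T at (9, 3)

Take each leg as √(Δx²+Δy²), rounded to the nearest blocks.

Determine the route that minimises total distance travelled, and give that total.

Base→Q→N→G→T→Base: 8+16+10+6+7 = 47
Base→Q→N→T→G→Base: 8+16+4+6+12 = 46
Base→Q→G→N→T→Base: 8+13+10+4+7 = 42
Base→Q→G→T→N→Base: 8+13+6+4+9 = 40
Base→Q→T→N→G→Base: 8+12+4+10+12 = 46
Base→Q→T→G→N→Base: 8+12+6+10+9 = 45
Base→N→Q→G→T→Base: 9+16+13+6+7 = 51
Base→N→Q→T→G→Base: 9+16+12+6+12 = 55
Base→N→G→Q→T→Base: 9+10+13+12+7 = 51
Base→N→T→Q→G→Base: 9+4+12+13+12 = 50
Base→G→Q→N→T→Base: 12+13+16+4+7 = 52
Base→G→N→Q→T→Base: 12+10+16+12+7 = 57
The minimum is 40.
One optimal route: Base → Q → G → T → N → Base (or its reverse).

Minimum total distance: 40 blocks.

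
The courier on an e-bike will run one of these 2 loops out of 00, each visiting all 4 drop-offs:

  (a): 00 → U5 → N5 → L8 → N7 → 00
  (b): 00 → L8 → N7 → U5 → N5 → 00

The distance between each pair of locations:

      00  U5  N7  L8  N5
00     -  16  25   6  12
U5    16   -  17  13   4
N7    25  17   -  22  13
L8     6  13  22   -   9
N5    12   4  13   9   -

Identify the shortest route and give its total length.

(a): 16 + 4 + 9 + 22 + 25 = 76
(b): 6 + 22 + 17 + 4 + 12 = 61

61 — (b) is the shortest.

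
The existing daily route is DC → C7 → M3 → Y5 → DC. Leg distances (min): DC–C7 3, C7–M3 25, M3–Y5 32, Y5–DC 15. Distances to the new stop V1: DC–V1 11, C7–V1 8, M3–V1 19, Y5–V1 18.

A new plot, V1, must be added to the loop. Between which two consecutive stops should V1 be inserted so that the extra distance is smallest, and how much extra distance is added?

Minimum extra distance: 2 min, inserting V1 between C7 and M3.

Insertion cost between consecutive stops i–j is d(i,V1) + d(V1,j) − d(i,j):
  between DC and C7: 11 + 8 − 3 = 16
  between C7 and M3: 8 + 19 − 25 = 2
  between M3 and Y5: 19 + 18 − 32 = 5
  between Y5 and DC: 18 + 11 − 15 = 14
Cheapest insertion is between C7 and M3, adding 2.
New total = 75 + 2 = 77.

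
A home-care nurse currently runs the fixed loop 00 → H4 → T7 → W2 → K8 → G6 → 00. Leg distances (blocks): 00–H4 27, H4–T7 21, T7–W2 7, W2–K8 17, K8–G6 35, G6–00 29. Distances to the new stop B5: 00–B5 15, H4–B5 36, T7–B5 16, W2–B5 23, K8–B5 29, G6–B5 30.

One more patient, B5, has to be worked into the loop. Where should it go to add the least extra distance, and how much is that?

Adding 16 blocks by placing B5 on the G6–00 leg.

Insertion cost between consecutive stops i–j is d(i,B5) + d(B5,j) − d(i,j):
  between 00 and H4: 15 + 36 − 27 = 24
  between H4 and T7: 36 + 16 − 21 = 31
  between T7 and W2: 16 + 23 − 7 = 32
  between W2 and K8: 23 + 29 − 17 = 35
  between K8 and G6: 29 + 30 − 35 = 24
  between G6 and 00: 30 + 15 − 29 = 16
Cheapest insertion is between G6 and 00, adding 16.
New total = 136 + 16 = 152.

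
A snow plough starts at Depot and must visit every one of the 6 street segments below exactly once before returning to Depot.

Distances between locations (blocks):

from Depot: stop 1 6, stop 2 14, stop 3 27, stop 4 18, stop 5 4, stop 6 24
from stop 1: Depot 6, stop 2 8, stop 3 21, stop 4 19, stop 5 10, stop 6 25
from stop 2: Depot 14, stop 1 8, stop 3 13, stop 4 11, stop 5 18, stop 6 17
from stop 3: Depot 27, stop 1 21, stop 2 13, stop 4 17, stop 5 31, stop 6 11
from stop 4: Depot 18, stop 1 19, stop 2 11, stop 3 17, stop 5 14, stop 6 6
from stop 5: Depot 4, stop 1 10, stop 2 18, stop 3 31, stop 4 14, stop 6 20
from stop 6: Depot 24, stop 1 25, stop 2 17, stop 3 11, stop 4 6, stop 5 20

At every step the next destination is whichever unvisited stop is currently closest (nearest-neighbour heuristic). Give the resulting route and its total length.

Total distance 77 blocks via the nearest-neighbour route Depot → stop 5 → stop 1 → stop 2 → stop 4 → stop 6 → stop 3 → Depot.

At Depot the remaining stops are stop 5 4, stop 1 6, stop 2 14, stop 4 18, stop 6 24, stop 3 27; go to stop 5.
At stop 5 the remaining stops are stop 1 10, stop 4 14, stop 2 18, stop 6 20, stop 3 31; go to stop 1.
At stop 1 the remaining stops are stop 2 8, stop 4 19, stop 3 21, stop 6 25; go to stop 2.
At stop 2 the remaining stops are stop 4 11, stop 3 13, stop 6 17; go to stop 4.
At stop 4 the remaining stops are stop 6 6, stop 3 17; go to stop 6.
At stop 6 the remaining stops are stop 3 11; go to stop 3.
Return stop 3→Depot: 27.
Total = 4 + 10 + 8 + 11 + 6 + 11 + 27 = 77.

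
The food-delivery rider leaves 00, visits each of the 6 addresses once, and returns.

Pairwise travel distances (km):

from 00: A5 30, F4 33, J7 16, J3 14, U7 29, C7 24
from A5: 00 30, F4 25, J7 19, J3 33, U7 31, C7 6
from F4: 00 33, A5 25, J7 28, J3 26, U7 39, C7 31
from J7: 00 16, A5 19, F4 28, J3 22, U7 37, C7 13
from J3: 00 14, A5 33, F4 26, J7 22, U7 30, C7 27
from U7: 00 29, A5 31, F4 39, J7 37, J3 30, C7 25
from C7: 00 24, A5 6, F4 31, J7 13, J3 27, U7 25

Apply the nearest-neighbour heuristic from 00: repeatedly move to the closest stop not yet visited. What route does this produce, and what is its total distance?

00 → [J3:14 / J7:16 / C7:24 / U7:29 / A5:30 / F4:33] → J3 (14)
J3 → [J7:22 / F4:26 / C7:27 / U7:30 / A5:33] → J7 (22)
J7 → [C7:13 / A5:19 / F4:28 / U7:37] → C7 (13)
C7 → [A5:6 / U7:25 / F4:31] → A5 (6)
A5 → [F4:25 / U7:31] → F4 (25)
F4 → [U7:39] → U7 (39)
Return U7→00: 29.
Total = 14 + 22 + 13 + 6 + 25 + 39 + 29 = 148.

Total distance 148 km via the nearest-neighbour route 00 → J3 → J7 → C7 → A5 → F4 → U7 → 00.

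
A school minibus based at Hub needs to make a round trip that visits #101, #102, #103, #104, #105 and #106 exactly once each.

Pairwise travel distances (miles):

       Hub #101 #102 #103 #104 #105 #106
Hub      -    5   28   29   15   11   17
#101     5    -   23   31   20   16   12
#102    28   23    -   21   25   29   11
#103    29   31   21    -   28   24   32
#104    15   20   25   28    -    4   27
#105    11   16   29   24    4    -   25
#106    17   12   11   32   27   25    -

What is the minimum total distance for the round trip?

Hub→#101→#102→#103→#104→#105→#106→Hub: 5+23+21+28+4+25+17 = 123
Hub→#101→#102→#103→#104→#106→#105→Hub: 5+23+21+28+27+25+11 = 140
Hub→#101→#102→#103→#105→#104→#106→Hub: 5+23+21+24+4+27+17 = 121
Hub→#101→#102→#103→#105→#106→#104→Hub: 5+23+21+24+25+27+15 = 140
Hub→#101→#102→#103→#106→#104→#105→Hub: 5+23+21+32+27+4+11 = 123
Hub→#101→#102→#103→#106→#105→#104→Hub: 5+23+21+32+25+4+15 = 125
Hub→#101→#102→#104→#103→#105→#106→Hub: 5+23+25+28+24+25+17 = 147
Hub→#101→#102→#104→#103→#106→#105→Hub: 5+23+25+28+32+25+11 = 149
… (352 more)
Hub→#101→#106→#102→#103→#104→#105→Hub: 5+12+11+21+28+4+11 = 92  ← best
The minimum is 92.
One optimal route: Hub → #101 → #106 → #102 → #103 → #104 → #105 → Hub (or its reverse).

Minimum total distance: 92 miles.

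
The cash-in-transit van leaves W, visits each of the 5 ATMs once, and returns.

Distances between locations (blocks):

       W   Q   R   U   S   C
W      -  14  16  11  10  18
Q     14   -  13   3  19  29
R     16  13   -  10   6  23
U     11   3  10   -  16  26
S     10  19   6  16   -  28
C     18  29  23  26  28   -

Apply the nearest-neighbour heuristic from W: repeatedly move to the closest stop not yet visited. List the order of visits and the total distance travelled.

Total distance 76 blocks via the nearest-neighbour route W → S → R → U → Q → C → W.

From W: distances to unvisited — S=10, U=11, Q=14, R=16, C=18. Nearest is S (10).
From S: distances to unvisited — R=6, U=16, Q=19, C=28. Nearest is R (6).
From R: distances to unvisited — U=10, Q=13, C=23. Nearest is U (10).
From U: distances to unvisited — Q=3, C=26. Nearest is Q (3).
From Q: distances to unvisited — C=29. Nearest is C (29).
Return C→W: 18.
Total = 10 + 6 + 10 + 3 + 29 + 18 = 76.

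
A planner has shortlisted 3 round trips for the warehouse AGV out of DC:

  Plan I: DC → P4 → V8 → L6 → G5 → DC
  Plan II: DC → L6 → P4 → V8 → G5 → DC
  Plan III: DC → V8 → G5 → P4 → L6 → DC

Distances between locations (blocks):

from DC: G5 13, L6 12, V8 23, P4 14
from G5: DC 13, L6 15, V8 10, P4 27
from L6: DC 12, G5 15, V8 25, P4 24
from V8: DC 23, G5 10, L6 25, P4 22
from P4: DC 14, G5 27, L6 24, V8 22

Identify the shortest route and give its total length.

Plan I: 14 + 22 + 25 + 15 + 13 = 89
Plan II: 12 + 24 + 22 + 10 + 13 = 81
Plan III: 23 + 10 + 27 + 24 + 12 = 96

81 blocks — Plan II is the shortest.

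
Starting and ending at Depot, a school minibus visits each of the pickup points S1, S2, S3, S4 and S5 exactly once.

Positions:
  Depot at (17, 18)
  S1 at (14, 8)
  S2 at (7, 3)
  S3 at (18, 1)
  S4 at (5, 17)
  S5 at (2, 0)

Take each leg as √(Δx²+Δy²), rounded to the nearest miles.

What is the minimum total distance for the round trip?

Depot - S1 - S2 - S3 - S4 - S5 - Depot: 10+9+11+21+17+23 = 91
Depot - S1 - S2 - S3 - S5 - S4 - Depot: 10+9+11+16+17+12 = 75
Depot - S1 - S2 - S4 - S3 - S5 - Depot: 10+9+14+21+16+23 = 93
Depot - S1 - S2 - S4 - S5 - S3 - Depot: 10+9+14+17+16+17 = 83
Depot - S1 - S2 - S5 - S3 - S4 - Depot: 10+9+6+16+21+12 = 74
Depot - S1 - S2 - S5 - S4 - S3 - Depot: 10+9+6+17+21+17 = 80
Depot - S1 - S3 - S2 - S4 - S5 - Depot: 10+8+11+14+17+23 = 83
Depot - S1 - S3 - S2 - S5 - S4 - Depot: 10+8+11+6+17+12 = 64
Depot - S1 - S3 - S4 - S2 - S5 - Depot: 10+8+21+14+6+23 = 82
Depot - S1 - S3 - S4 - S5 - S2 - Depot: 10+8+21+17+6+18 = 80
Depot - S1 - S3 - S5 - S2 - S4 - Depot: 10+8+16+6+14+12 = 66
Depot - S1 - S3 - S5 - S4 - S2 - Depot: 10+8+16+17+14+18 = 83
Depot - S1 - S4 - S2 - S3 - S5 - Depot: 10+13+14+11+16+23 = 87
Depot - S1 - S4 - S2 - S5 - S3 - Depot: 10+13+14+6+16+17 = 76
… (46 more)
The minimum is 64.
One optimal route: Depot → S1 → S3 → S2 → S5 → S4 → Depot (or its reverse).

Minimum total distance: 64 miles.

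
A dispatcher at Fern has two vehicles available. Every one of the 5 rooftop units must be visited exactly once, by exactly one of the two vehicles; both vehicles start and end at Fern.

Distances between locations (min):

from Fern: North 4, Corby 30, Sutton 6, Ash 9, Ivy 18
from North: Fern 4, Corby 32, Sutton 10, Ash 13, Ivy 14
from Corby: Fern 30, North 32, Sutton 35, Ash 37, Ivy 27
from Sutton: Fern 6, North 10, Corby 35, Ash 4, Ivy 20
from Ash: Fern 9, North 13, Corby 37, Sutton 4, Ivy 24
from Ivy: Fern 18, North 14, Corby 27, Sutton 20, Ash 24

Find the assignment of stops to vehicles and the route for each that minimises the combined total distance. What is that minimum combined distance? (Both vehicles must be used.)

Minimum combined distance: 94 min.

Try each way of splitting the stops between the two vehicles (each non-empty) and, for each split, find the best tour for each vehicle:
  {North} + {Corby, Sutton, Ash, Ivy}: 8 + 90 = 98
  {Corby} + {North, Sutton, Ash, Ivy}: 60 + 51 = 111
  {North, Corby} + {Sutton, Ash, Ivy}: 66 + 51 = 117
  {Sutton} + {North, Corby, Ash, Ivy}: 12 + 91 = 103
  {North, Sutton} + {Corby, Ash, Ivy}: 20 + 90 = 110
  {Corby, Sutton} + {North, Ash, Ivy}: 71 + 51 = 122
  … (15 splits in total)
  {Sutton, Ash} + {North, Corby, Ivy}: 19 + 75 = 94  ← best
Best: vehicle 1 Fern → Sutton → Ash → Fern = 19; vehicle 2 Fern → North → Ivy → Corby → Fern = 75; combined 94.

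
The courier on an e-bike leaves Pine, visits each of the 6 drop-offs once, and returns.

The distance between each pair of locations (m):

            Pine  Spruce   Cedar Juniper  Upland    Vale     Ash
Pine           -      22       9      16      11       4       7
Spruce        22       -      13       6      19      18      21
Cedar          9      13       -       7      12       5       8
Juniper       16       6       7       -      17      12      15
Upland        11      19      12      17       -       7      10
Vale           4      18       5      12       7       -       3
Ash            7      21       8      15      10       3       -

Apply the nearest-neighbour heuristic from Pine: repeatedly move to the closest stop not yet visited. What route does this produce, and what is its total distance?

Total distance 58 m via the nearest-neighbour route Pine → Vale → Ash → Cedar → Juniper → Spruce → Upland → Pine.

Pine → [Vale:4 / Ash:7 / Cedar:9 / Upland:11 / Juniper:16 / Spruce:22] → Vale (4)
Vale → [Ash:3 / Cedar:5 / Upland:7 / Juniper:12 / Spruce:18] → Ash (3)
Ash → [Cedar:8 / Upland:10 / Juniper:15 / Spruce:21] → Cedar (8)
Cedar → [Juniper:7 / Upland:12 / Spruce:13] → Juniper (7)
Juniper → [Spruce:6 / Upland:17] → Spruce (6)
Spruce → [Upland:19] → Upland (19)
Return Upland→Pine: 11.
Total = 4 + 3 + 8 + 7 + 6 + 19 + 11 = 58.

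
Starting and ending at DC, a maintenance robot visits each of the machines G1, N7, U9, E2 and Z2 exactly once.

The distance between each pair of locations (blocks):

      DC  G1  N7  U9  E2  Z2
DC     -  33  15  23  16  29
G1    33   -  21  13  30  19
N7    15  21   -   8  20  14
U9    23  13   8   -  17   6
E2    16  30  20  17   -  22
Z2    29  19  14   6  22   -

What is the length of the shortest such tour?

Shortest round trip = 93 blocks.

With 5 stops there are 5!/2 = 60 distinct round trips (a route and its reverse cost the same).
DC-G1-N7-U9-E2-Z2-DC: 33+21+8+17+22+29 = 130
DC-G1-N7-U9-Z2-E2-DC: 33+21+8+6+22+16 = 106
DC-G1-N7-E2-U9-Z2-DC: 33+21+20+17+6+29 = 126
DC-G1-N7-E2-Z2-U9-DC: 33+21+20+22+6+23 = 125
DC-G1-N7-Z2-U9-E2-DC: 33+21+14+6+17+16 = 107
DC-G1-N7-Z2-E2-U9-DC: 33+21+14+22+17+23 = 130
DC-G1-U9-N7-E2-Z2-DC: 33+13+8+20+22+29 = 125
DC-G1-U9-N7-Z2-E2-DC: 33+13+8+14+22+16 = 106
DC-G1-U9-E2-N7-Z2-DC: 33+13+17+20+14+29 = 126
DC-G1-U9-E2-Z2-N7-DC: 33+13+17+22+14+15 = 114
DC-G1-U9-Z2-N7-E2-DC: 33+13+6+14+20+16 = 102
DC-G1-U9-Z2-E2-N7-DC: 33+13+6+22+20+15 = 109
DC-G1-E2-N7-U9-Z2-DC: 33+30+20+8+6+29 = 126
DC-G1-E2-N7-Z2-U9-DC: 33+30+20+14+6+23 = 126
… (46 more)
DC-N7-G1-U9-Z2-E2-DC: 15+21+13+6+22+16 = 93  ← best
The minimum is 93.
One optimal route: DC → N7 → G1 → U9 → Z2 → E2 → DC (or its reverse).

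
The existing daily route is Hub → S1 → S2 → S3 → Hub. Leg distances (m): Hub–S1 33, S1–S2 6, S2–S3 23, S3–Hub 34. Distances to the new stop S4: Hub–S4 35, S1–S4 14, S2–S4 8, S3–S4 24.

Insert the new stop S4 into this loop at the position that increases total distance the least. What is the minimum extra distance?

Insertion cost between consecutive stops i–j is d(i,S4) + d(S4,j) − d(i,j):
  between Hub and S1: 35 + 14 − 33 = 16
  between S1 and S2: 14 + 8 − 6 = 16
  between S2 and S3: 8 + 24 − 23 = 9
  between S3 and Hub: 24 + 35 − 34 = 25
Cheapest insertion is between S2 and S3, adding 9.
New total = 96 + 9 = 105.

Adding 9 m by placing S4 on the S2–S3 leg.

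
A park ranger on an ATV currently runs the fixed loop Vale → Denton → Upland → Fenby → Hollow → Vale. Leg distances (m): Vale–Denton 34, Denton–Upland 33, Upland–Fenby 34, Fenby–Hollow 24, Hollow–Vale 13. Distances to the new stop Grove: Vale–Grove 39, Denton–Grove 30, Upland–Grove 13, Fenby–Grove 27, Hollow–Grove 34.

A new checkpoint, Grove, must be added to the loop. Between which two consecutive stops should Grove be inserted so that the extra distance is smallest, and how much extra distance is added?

Insertion cost between consecutive stops i–j is d(i,Grove) + d(Grove,j) − d(i,j):
  between Vale and Denton: 39 + 30 − 34 = 35
  between Denton and Upland: 30 + 13 − 33 = 10
  between Upland and Fenby: 13 + 27 − 34 = 6
  between Fenby and Hollow: 27 + 34 − 24 = 37
  between Hollow and Vale: 34 + 39 − 13 = 60
Cheapest insertion is between Upland and Fenby, adding 6.
New total = 138 + 6 = 144.

Minimum extra distance: 6 m, inserting Grove between Upland and Fenby.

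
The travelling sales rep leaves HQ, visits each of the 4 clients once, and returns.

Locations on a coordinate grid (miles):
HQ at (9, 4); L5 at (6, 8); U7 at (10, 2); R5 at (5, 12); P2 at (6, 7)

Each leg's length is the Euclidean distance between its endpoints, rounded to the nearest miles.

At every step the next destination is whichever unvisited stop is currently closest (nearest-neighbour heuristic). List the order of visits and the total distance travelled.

Total distance 22 miles via the nearest-neighbour route HQ → U7 → P2 → L5 → R5 → HQ.

HQ → [U7:2 / P2:4 / L5:5 / R5:9] → U7 (2)
U7 → [P2:6 / L5:7 / R5:11] → P2 (6)
P2 → [L5:1 / R5:5] → L5 (1)
L5 → [R5:4] → R5 (4)
Return R5→HQ: 9.
Total = 2 + 6 + 1 + 4 + 9 = 22.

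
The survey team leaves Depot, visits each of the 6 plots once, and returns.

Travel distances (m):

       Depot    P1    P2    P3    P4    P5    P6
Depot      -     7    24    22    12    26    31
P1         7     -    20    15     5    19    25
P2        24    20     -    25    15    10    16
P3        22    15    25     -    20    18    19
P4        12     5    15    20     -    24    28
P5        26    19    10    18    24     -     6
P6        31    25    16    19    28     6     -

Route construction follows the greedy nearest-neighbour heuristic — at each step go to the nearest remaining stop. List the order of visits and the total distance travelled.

Nearest-neighbour total = 84 m; route Depot → P1 → P4 → P2 → P5 → P6 → P3 → Depot.

Depot → [P1:7 / P4:12 / P3:22 / P2:24 / P5:26 / P6:31] → P1 (7)
P1 → [P4:5 / P3:15 / P5:19 / P2:20 / P6:25] → P4 (5)
P4 → [P2:15 / P3:20 / P5:24 / P6:28] → P2 (15)
P2 → [P5:10 / P6:16 / P3:25] → P5 (10)
P5 → [P6:6 / P3:18] → P6 (6)
P6 → [P3:19] → P3 (19)
Return P3→Depot: 22.
Total = 7 + 5 + 15 + 10 + 6 + 19 + 22 = 84.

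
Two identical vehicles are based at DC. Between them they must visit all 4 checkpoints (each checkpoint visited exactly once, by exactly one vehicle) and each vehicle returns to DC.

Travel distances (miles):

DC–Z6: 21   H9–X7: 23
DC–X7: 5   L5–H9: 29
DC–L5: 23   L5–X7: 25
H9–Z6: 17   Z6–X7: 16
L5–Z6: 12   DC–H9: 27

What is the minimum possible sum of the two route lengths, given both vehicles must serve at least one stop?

Check every non-empty split of the stops between the two vehicles; for each half take its own optimal tour:
  {L5} + {H9, Z6, X7}: 46 + 65 = 111
  {H9} + {L5, Z6, X7}: 54 + 56 = 110
  {L5, H9} + {Z6, X7}: 79 + 42 = 121
  {Z6} + {L5, H9, X7}: 42 + 80 = 122
  {L5, Z6} + {H9, X7}: 56 + 55 = 111
  {H9, Z6} + {L5, X7}: 65 + 53 = 118
  … (7 splits in total)
  {L5, H9, Z6} + {X7}: 79 + 10 = 89  ← best
Best: vehicle 1 DC → L5 → Z6 → H9 → DC = 79; vehicle 2 DC → X7 → DC = 10; combined 89.

Minimum combined distance: 89 miles.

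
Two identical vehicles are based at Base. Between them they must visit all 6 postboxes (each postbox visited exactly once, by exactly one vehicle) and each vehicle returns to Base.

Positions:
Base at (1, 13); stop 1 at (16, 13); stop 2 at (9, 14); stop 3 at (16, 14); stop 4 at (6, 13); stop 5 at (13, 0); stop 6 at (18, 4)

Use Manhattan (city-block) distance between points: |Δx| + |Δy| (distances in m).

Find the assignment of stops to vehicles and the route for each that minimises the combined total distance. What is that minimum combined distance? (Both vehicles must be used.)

Try each way of splitting the stops between the two vehicles (each non-empty) and, for each split, find the best tour for each vehicle:
  {stop 1} + {stop 2, stop 3, stop 4, stop 5, stop 6}: 30 + 62 = 92
  {stop 2} + {stop 1, stop 3, stop 4, stop 5, stop 6}: 18 + 62 = 80
  {stop 1, stop 2} + {stop 3, stop 4, stop 5, stop 6}: 32 + 62 = 94
  {stop 3} + {stop 1, stop 2, stop 4, stop 5, stop 6}: 32 + 62 = 94
  {stop 1, stop 3} + {stop 2, stop 4, stop 5, stop 6}: 32 + 62 = 94
  {stop 2, stop 3} + {stop 1, stop 4, stop 5, stop 6}: 32 + 60 = 92
  … (31 splits in total)
  {stop 4} + {stop 1, stop 2, stop 3, stop 5, stop 6}: 10 + 62 = 72  ← best
Best: vehicle 1 Base → stop 4 → Base = 10; vehicle 2 Base → stop 2 → stop 3 → stop 1 → stop 6 → stop 5 → Base = 62; combined 72.

Minimum combined distance: 72 m.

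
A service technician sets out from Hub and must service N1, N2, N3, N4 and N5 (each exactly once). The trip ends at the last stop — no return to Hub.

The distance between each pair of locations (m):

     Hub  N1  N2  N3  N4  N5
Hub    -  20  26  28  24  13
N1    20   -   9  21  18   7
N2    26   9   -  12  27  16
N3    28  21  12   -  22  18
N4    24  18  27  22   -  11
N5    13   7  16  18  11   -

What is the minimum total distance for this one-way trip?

Minimum one-way distance = 63 m.

There are 5! = 120 possible orderings.
Hub → N1 → N2 → N3 → N4 → N5: 20+9+12+22+11 = 74
Hub → N1 → N2 → N3 → N5 → N4: 20+9+12+18+11 = 70
Hub → N1 → N2 → N4 → N3 → N5: 20+9+27+22+18 = 96
Hub → N1 → N2 → N4 → N5 → N3: 20+9+27+11+18 = 85
Hub → N1 → N2 → N5 → N3 → N4: 20+9+16+18+22 = 85
Hub → N1 → N2 → N5 → N4 → N3: 20+9+16+11+22 = 78
Hub → N1 → N3 → N2 → N4 → N5: 20+21+12+27+11 = 91
Hub → N1 → N3 → N2 → N5 → N4: 20+21+12+16+11 = 80
Hub → N1 → N3 → N4 → N2 → N5: 20+21+22+27+16 = 106
Hub → N1 → N3 → N4 → N5 → N2: 20+21+22+11+16 = 90
Hub → N1 → N3 → N5 → N2 → N4: 20+21+18+16+27 = 102
Hub → N1 → N3 → N5 → N4 → N2: 20+21+18+11+27 = 97
Hub → N1 → N4 → N2 → N3 → N5: 20+18+27+12+18 = 95
Hub → N1 → N4 → N2 → N5 → N3: 20+18+27+16+18 = 99
… (106 more)
Hub → N4 → N5 → N1 → N2 → N3: 24+11+7+9+12 = 63  ← best
The minimum is 63.
One shortest path: Hub → N4 → N5 → N1 → N2 → N3.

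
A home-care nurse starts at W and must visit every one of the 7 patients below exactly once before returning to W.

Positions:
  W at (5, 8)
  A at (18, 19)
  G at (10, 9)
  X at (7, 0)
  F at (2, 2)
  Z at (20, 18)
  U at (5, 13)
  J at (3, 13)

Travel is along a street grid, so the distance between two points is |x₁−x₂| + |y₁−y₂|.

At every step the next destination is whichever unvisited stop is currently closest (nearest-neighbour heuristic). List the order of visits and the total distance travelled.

W → [U:5 / G:6 / J:7 / F:9 / X:10 / A:24 / Z:25] → U (5)
U → [J:2 / G:9 / F:14 / X:15 / A:19 / Z:20] → J (2)
J → [G:11 / F:12 / X:17 / A:21 / Z:22] → G (11)
G → [X:12 / F:15 / A:18 / Z:19] → X (12)
X → [F:7 / A:30 / Z:31] → F (7)
F → [A:33 / Z:34] → A (33)
A → [Z:3] → Z (3)
Return Z→W: 25.
Total = 5 + 2 + 11 + 12 + 7 + 33 + 3 + 25 = 98.

98 along W → U → J → G → X → F → A → Z → W.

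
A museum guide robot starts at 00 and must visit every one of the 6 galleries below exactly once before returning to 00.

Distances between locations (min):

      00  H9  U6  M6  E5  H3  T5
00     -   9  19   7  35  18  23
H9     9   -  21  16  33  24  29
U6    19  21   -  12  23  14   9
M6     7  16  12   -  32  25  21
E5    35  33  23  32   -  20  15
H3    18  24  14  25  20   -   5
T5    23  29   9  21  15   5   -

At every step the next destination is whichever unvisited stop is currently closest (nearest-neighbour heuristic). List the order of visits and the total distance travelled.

From 00: distances to unvisited — M6=7, H9=9, H3=18, U6=19, T5=23, E5=35. Nearest is M6 (7).
From M6: distances to unvisited — U6=12, H9=16, T5=21, H3=25, E5=32. Nearest is U6 (12).
From U6: distances to unvisited — T5=9, H3=14, H9=21, E5=23. Nearest is T5 (9).
From T5: distances to unvisited — H3=5, E5=15, H9=29. Nearest is H3 (5).
From H3: distances to unvisited — E5=20, H9=24. Nearest is E5 (20).
From E5: distances to unvisited — H9=33. Nearest is H9 (33).
Return H9→00: 9.
Total = 7 + 12 + 9 + 5 + 20 + 33 + 9 = 95.

95 min along 00 → M6 → U6 → T5 → H3 → E5 → H9 → 00.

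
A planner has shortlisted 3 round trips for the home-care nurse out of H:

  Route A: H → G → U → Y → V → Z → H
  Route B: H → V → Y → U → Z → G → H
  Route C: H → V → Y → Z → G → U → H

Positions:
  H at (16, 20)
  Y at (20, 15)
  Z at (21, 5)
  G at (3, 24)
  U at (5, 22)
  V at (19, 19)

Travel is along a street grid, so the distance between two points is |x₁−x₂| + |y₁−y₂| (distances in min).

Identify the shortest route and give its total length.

Shortest is Route C, total 74 min.

Route A: 17 + 4 + 22 + 5 + 16 + 20 = 84
Route B: 4 + 5 + 22 + 33 + 37 + 17 = 118
Route C: 4 + 5 + 11 + 37 + 4 + 13 = 74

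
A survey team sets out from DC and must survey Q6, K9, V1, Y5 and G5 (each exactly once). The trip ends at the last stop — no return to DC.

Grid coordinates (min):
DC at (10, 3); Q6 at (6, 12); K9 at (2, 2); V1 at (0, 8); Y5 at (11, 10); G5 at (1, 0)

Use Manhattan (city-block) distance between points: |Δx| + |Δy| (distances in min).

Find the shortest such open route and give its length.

Shortest open route: 36 min.

There are 5! = 120 possible orderings.
DC - Q6 - K9 - V1 - Y5 - G5: 13+14+8+13+20 = 68
DC - Q6 - K9 - V1 - G5 - Y5: 13+14+8+9+20 = 64
DC - Q6 - K9 - Y5 - V1 - G5: 13+14+17+13+9 = 66
DC - Q6 - K9 - Y5 - G5 - V1: 13+14+17+20+9 = 73
DC - Q6 - K9 - G5 - V1 - Y5: 13+14+3+9+13 = 52
DC - Q6 - K9 - G5 - Y5 - V1: 13+14+3+20+13 = 63
DC - Q6 - V1 - K9 - Y5 - G5: 13+10+8+17+20 = 68
DC - Q6 - V1 - K9 - G5 - Y5: 13+10+8+3+20 = 54
DC - Q6 - V1 - Y5 - K9 - G5: 13+10+13+17+3 = 56
DC - Q6 - V1 - Y5 - G5 - K9: 13+10+13+20+3 = 59
DC - Q6 - V1 - G5 - K9 - Y5: 13+10+9+3+17 = 52
DC - Q6 - V1 - G5 - Y5 - K9: 13+10+9+20+17 = 69
DC - Q6 - Y5 - K9 - V1 - G5: 13+7+17+8+9 = 54
DC - Q6 - Y5 - K9 - G5 - V1: 13+7+17+3+9 = 49
… (106 more)
DC - Y5 - Q6 - V1 - K9 - G5: 8+7+10+8+3 = 36  ← best
The minimum is 36.
One shortest path: DC → Y5 → Q6 → V1 → K9 → G5.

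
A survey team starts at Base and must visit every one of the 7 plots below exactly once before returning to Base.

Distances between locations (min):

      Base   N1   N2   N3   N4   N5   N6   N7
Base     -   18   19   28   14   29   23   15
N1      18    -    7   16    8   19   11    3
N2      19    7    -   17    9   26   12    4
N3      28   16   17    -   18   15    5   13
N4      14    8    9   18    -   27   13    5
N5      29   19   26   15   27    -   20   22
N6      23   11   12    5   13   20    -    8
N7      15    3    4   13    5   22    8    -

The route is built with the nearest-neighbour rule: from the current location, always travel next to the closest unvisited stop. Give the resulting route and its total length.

Nearest-neighbour total = 90 min; route Base → N4 → N7 → N1 → N2 → N6 → N3 → N5 → Base.

Base → [N4:14 / N7:15 / N1:18 / N2:19 / N6:23 / N3:28 / N5:29] → N4 (14)
N4 → [N7:5 / N1:8 / N2:9 / N6:13 / N3:18 / N5:27] → N7 (5)
N7 → [N1:3 / N2:4 / N6:8 / N3:13 / N5:22] → N1 (3)
N1 → [N2:7 / N6:11 / N3:16 / N5:19] → N2 (7)
N2 → [N6:12 / N3:17 / N5:26] → N6 (12)
N6 → [N3:5 / N5:20] → N3 (5)
N3 → [N5:15] → N5 (15)
Return N5→Base: 29.
Total = 14 + 5 + 3 + 7 + 12 + 5 + 15 + 29 = 90.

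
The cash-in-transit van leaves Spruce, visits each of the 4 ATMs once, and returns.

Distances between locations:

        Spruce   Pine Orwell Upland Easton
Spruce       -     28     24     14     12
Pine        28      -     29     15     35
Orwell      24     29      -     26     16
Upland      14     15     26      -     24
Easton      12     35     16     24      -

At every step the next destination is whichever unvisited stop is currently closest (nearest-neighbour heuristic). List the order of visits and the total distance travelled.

97 along Spruce → Easton → Orwell → Upland → Pine → Spruce.

From Spruce: distances to unvisited — Easton=12, Upland=14, Orwell=24, Pine=28. Nearest is Easton (12).
From Easton: distances to unvisited — Orwell=16, Upland=24, Pine=35. Nearest is Orwell (16).
From Orwell: distances to unvisited — Upland=26, Pine=29. Nearest is Upland (26).
From Upland: distances to unvisited — Pine=15. Nearest is Pine (15).
Return Pine→Spruce: 28.
Total = 12 + 16 + 26 + 15 + 28 = 97.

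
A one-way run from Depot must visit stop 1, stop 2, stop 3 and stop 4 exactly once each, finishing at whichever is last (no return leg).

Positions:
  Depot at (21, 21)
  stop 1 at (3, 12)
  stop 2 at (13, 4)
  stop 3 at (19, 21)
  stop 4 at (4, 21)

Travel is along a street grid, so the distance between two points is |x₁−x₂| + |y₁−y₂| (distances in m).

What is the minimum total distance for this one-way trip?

There are 4! = 24 possible orderings.
Depot → stop 1 → stop 2 → stop 3 → stop 4: 27+18+23+15 = 83
Depot → stop 1 → stop 2 → stop 4 → stop 3: 27+18+26+15 = 86
Depot → stop 1 → stop 3 → stop 2 → stop 4: 27+25+23+26 = 101
Depot → stop 1 → stop 3 → stop 4 → stop 2: 27+25+15+26 = 93
Depot → stop 1 → stop 4 → stop 2 → stop 3: 27+10+26+23 = 86
Depot → stop 1 → stop 4 → stop 3 → stop 2: 27+10+15+23 = 75
Depot → stop 2 → stop 1 → stop 3 → stop 4: 25+18+25+15 = 83
Depot → stop 2 → stop 1 → stop 4 → stop 3: 25+18+10+15 = 68
Depot → stop 2 → stop 3 → stop 1 → stop 4: 25+23+25+10 = 83
Depot → stop 2 → stop 3 → stop 4 → stop 1: 25+23+15+10 = 73
Depot → stop 2 → stop 4 → stop 1 → stop 3: 25+26+10+25 = 86
Depot → stop 2 → stop 4 → stop 3 → stop 1: 25+26+15+25 = 91
Depot → stop 3 → stop 1 → stop 2 → stop 4: 2+25+18+26 = 71
Depot → stop 3 → stop 1 → stop 4 → stop 2: 2+25+10+26 = 63
… (10 more)
Depot → stop 3 → stop 4 → stop 1 → stop 2: 2+15+10+18 = 45  ← best
The minimum is 45.
One shortest path: Depot → stop 3 → stop 4 → stop 1 → stop 2.

45 m — the minimum one-way total.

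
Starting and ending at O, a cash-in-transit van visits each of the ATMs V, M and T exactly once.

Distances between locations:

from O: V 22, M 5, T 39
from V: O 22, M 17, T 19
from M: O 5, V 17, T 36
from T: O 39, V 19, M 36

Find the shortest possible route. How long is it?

There are 3 distinct closed tours to check (reversals are equivalent).
O - V - M - T - O: 22+17+36+39 = 114
O - V - T - M - O: 22+19+36+5 = 82
O - M - V - T - O: 5+17+19+39 = 80
The minimum is 80.
One optimal route: O → M → V → T → O (or its reverse).

Minimum total distance: 80.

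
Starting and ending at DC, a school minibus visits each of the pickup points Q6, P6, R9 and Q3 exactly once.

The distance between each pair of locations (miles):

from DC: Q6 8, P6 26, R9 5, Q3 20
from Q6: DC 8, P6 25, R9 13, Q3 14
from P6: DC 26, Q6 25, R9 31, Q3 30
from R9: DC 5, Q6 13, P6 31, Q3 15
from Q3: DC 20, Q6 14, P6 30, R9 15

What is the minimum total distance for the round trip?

83 miles — the shortest possible round trip.

There are 12 distinct closed tours to check (reversals are equivalent).
DC-Q6-P6-R9-Q3-DC: 8+25+31+15+20 = 99
DC-Q6-P6-Q3-R9-DC: 8+25+30+15+5 = 83
DC-Q6-R9-P6-Q3-DC: 8+13+31+30+20 = 102
DC-Q6-R9-Q3-P6-DC: 8+13+15+30+26 = 92
DC-Q6-Q3-P6-R9-DC: 8+14+30+31+5 = 88
DC-Q6-Q3-R9-P6-DC: 8+14+15+31+26 = 94
DC-P6-Q6-R9-Q3-DC: 26+25+13+15+20 = 99
DC-P6-Q6-Q3-R9-DC: 26+25+14+15+5 = 85
DC-P6-R9-Q6-Q3-DC: 26+31+13+14+20 = 104
DC-P6-Q3-Q6-R9-DC: 26+30+14+13+5 = 88
DC-R9-Q6-P6-Q3-DC: 5+13+25+30+20 = 93
DC-R9-P6-Q6-Q3-DC: 5+31+25+14+20 = 95
The minimum is 83.
One optimal route: DC → Q6 → P6 → Q3 → R9 → DC (or its reverse).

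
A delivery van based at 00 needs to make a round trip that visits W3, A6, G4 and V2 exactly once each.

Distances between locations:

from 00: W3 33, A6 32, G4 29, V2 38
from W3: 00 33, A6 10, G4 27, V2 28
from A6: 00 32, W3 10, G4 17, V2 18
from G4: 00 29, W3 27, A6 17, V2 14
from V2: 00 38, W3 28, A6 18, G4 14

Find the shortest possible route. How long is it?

Minimum total distance: 104.

00 → W3 → A6 → G4 → V2 → 00: 33+10+17+14+38 = 112
00 → W3 → A6 → V2 → G4 → 00: 33+10+18+14+29 = 104
00 → W3 → G4 → A6 → V2 → 00: 33+27+17+18+38 = 133
00 → W3 → G4 → V2 → A6 → 00: 33+27+14+18+32 = 124
00 → W3 → V2 → A6 → G4 → 00: 33+28+18+17+29 = 125
00 → W3 → V2 → G4 → A6 → 00: 33+28+14+17+32 = 124
00 → A6 → W3 → G4 → V2 → 00: 32+10+27+14+38 = 121
00 → A6 → W3 → V2 → G4 → 00: 32+10+28+14+29 = 113
00 → A6 → G4 → W3 → V2 → 00: 32+17+27+28+38 = 142
00 → A6 → V2 → W3 → G4 → 00: 32+18+28+27+29 = 134
00 → G4 → W3 → A6 → V2 → 00: 29+27+10+18+38 = 122
00 → G4 → A6 → W3 → V2 → 00: 29+17+10+28+38 = 122
The minimum is 104.
One optimal route: 00 → W3 → A6 → V2 → G4 → 00 (or its reverse).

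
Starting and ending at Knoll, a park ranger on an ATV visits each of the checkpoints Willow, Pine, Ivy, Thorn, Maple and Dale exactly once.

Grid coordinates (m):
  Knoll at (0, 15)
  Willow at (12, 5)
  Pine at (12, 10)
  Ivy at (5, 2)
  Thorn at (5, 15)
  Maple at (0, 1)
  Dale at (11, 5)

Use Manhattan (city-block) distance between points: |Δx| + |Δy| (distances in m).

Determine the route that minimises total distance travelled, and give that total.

Knoll - Willow - Pine - Ivy - Thorn - Maple - Dale - Knoll: 22+5+15+13+19+15+21 = 110
Knoll - Willow - Pine - Ivy - Thorn - Dale - Maple - Knoll: 22+5+15+13+16+15+14 = 100
Knoll - Willow - Pine - Ivy - Maple - Thorn - Dale - Knoll: 22+5+15+6+19+16+21 = 104
Knoll - Willow - Pine - Ivy - Maple - Dale - Thorn - Knoll: 22+5+15+6+15+16+5 = 84
Knoll - Willow - Pine - Ivy - Dale - Thorn - Maple - Knoll: 22+5+15+9+16+19+14 = 100
Knoll - Willow - Pine - Ivy - Dale - Maple - Thorn - Knoll: 22+5+15+9+15+19+5 = 90
Knoll - Willow - Pine - Thorn - Ivy - Maple - Dale - Knoll: 22+5+12+13+6+15+21 = 94
Knoll - Willow - Pine - Thorn - Ivy - Dale - Maple - Knoll: 22+5+12+13+9+15+14 = 90
… (352 more)
Knoll - Thorn - Pine - Willow - Dale - Ivy - Maple - Knoll: 5+12+5+1+9+6+14 = 52  ← best
The minimum is 52.
One optimal route: Knoll → Thorn → Pine → Willow → Dale → Ivy → Maple → Knoll (or its reverse).

52 m — the shortest possible round trip.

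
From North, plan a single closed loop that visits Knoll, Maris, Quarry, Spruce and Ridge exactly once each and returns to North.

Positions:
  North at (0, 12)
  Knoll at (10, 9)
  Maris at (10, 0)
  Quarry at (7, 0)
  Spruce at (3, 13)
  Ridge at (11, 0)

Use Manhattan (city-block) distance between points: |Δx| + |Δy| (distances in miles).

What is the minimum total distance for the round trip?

Shortest round trip = 48 miles.

With 5 stops there are 5!/2 = 60 distinct round trips (a route and its reverse cost the same).
North→Knoll→Maris→Quarry→Spruce→Ridge→North: 13+9+3+17+21+23 = 86
North→Knoll→Maris→Quarry→Ridge→Spruce→North: 13+9+3+4+21+4 = 54
North→Knoll→Maris→Spruce→Quarry→Ridge→North: 13+9+20+17+4+23 = 86
North→Knoll→Maris→Spruce→Ridge→Quarry→North: 13+9+20+21+4+19 = 86
North→Knoll→Maris→Ridge→Quarry→Spruce→North: 13+9+1+4+17+4 = 48
North→Knoll→Maris→Ridge→Spruce→Quarry→North: 13+9+1+21+17+19 = 80
North→Knoll→Quarry→Maris→Spruce→Ridge→North: 13+12+3+20+21+23 = 92
North→Knoll→Quarry→Maris→Ridge→Spruce→North: 13+12+3+1+21+4 = 54
North→Knoll→Quarry→Spruce→Maris→Ridge→North: 13+12+17+20+1+23 = 86
North→Knoll→Quarry→Spruce→Ridge→Maris→North: 13+12+17+21+1+22 = 86
North→Knoll→Quarry→Ridge→Maris→Spruce→North: 13+12+4+1+20+4 = 54
North→Knoll→Quarry→Ridge→Spruce→Maris→North: 13+12+4+21+20+22 = 92
North→Knoll→Spruce→Maris→Quarry→Ridge→North: 13+11+20+3+4+23 = 74
North→Knoll→Spruce→Maris→Ridge→Quarry→North: 13+11+20+1+4+19 = 68
… (46 more)
The minimum is 48.
One optimal route: North → Knoll → Maris → Ridge → Quarry → Spruce → North (or its reverse).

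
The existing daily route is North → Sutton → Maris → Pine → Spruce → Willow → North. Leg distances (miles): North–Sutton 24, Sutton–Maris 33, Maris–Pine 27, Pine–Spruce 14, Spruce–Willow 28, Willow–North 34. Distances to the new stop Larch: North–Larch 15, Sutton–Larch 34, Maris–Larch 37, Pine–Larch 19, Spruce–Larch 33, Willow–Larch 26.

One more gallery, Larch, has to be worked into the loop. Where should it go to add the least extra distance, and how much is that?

Insertion cost between consecutive stops i–j is d(i,Larch) + d(Larch,j) − d(i,j):
  between North and Sutton: 15 + 34 − 24 = 25
  between Sutton and Maris: 34 + 37 − 33 = 38
  between Maris and Pine: 37 + 19 − 27 = 29
  between Pine and Spruce: 19 + 33 − 14 = 38
  between Spruce and Willow: 33 + 26 − 28 = 31
  between Willow and North: 26 + 15 − 34 = 7
Cheapest insertion is between Willow and North, adding 7.
New total = 160 + 7 = 167.

Minimum extra distance: 7 miles, inserting Larch between Willow and North.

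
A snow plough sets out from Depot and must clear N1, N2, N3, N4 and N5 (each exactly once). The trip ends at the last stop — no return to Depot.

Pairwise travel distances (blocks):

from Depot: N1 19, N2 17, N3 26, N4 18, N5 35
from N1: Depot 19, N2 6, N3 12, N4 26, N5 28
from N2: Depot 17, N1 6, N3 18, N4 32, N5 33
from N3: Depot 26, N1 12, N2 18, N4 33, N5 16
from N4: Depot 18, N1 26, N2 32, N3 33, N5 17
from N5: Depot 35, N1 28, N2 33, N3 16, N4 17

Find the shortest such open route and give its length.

Minimum one-way distance = 68 blocks.

There are 5! = 120 possible orderings.
Depot → N1 → N2 → N3 → N4 → N5: 19+6+18+33+17 = 93
Depot → N1 → N2 → N3 → N5 → N4: 19+6+18+16+17 = 76
Depot → N1 → N2 → N4 → N3 → N5: 19+6+32+33+16 = 106
Depot → N1 → N2 → N4 → N5 → N3: 19+6+32+17+16 = 90
Depot → N1 → N2 → N5 → N3 → N4: 19+6+33+16+33 = 107
Depot → N1 → N2 → N5 → N4 → N3: 19+6+33+17+33 = 108
Depot → N1 → N3 → N2 → N4 → N5: 19+12+18+32+17 = 98
Depot → N1 → N3 → N2 → N5 → N4: 19+12+18+33+17 = 99
Depot → N1 → N3 → N4 → N2 → N5: 19+12+33+32+33 = 129
Depot → N1 → N3 → N4 → N5 → N2: 19+12+33+17+33 = 114
Depot → N1 → N3 → N5 → N2 → N4: 19+12+16+33+32 = 112
Depot → N1 → N3 → N5 → N4 → N2: 19+12+16+17+32 = 96
Depot → N1 → N4 → N2 → N3 → N5: 19+26+32+18+16 = 111
Depot → N1 → N4 → N2 → N5 → N3: 19+26+32+33+16 = 126
… (106 more)
Depot → N2 → N1 → N3 → N5 → N4: 17+6+12+16+17 = 68  ← best
The minimum is 68.
One shortest path: Depot → N2 → N1 → N3 → N5 → N4.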